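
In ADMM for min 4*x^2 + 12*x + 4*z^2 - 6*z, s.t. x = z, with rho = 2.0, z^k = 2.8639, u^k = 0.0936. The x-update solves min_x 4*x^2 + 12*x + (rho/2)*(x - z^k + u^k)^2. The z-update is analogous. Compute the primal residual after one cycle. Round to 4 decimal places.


ADMM iteration with rho = 2.0, z^k = 2.8639, u^k = 0.0936
Step 1: x-update.
Minimize 4*x^2 + 12*x + (2.0/2)*(x - 2.8639 + 0.0936)^2
FOC: (2*4 + 2.0)*x = -12 + 2.0*(2.8639 - 0.0936)
x^{k+1} = -0.6459
Step 2: z-update.
Minimize 4*z^2 - 6*z + (2.0/2)*(-0.6459 - z + 0.0936)^2
FOC: (2*4 + 2.0)*z = 6 + 2.0*(-0.6459 + 0.0936)
z^{k+1} = 0.4895
Step 3: u-update.
u^{k+1} = 0.0936 - 0.6459 - 0.4895 = -1.0419
Step 4: Primal residual = |-0.6459 - 0.4895| = 1.1355


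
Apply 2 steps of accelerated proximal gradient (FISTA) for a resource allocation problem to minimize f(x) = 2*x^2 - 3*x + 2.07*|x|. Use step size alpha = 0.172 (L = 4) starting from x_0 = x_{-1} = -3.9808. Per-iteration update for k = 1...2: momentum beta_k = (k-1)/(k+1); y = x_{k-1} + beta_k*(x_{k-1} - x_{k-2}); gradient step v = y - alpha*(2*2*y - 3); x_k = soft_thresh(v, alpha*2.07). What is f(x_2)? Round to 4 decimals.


FISTA on f(x) = 2*x^2 - 3*x + 2.07*|x|
L = 4, alpha = 0.172
Iteration 1: beta = 0.0, y = -3.9808 + 0.0*(-3.9808 + 3.9808) = -3.9808
  grad(y) = -18.9232, v = y - alpha*grad = -0.726
  prox(v) = soft_thresh(-0.726, 0.356) = -0.37
Iteration 2: beta = 0.3333, y = -0.37 + 0.3333*(-0.37 + 3.9808) = 0.8336
  grad(y) = 0.3346, v = y - alpha*grad = 0.7761
  prox(v) = soft_thresh(0.7761, 0.356) = 0.4201
f(x_2) = 2*0.4201^2 - 3*0.4201 + 2.07*|0.4201| = -0.0378


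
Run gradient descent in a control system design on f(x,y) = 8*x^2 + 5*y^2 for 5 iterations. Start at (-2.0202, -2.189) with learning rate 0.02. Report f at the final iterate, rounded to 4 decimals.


Gradient descent on f(x,y) = 8*x^2 + 5*y^2.
Starting point: (-2.0202, -2.189), alpha = 0.02
Step 1: grad_x = 2*8*-2.0202 = -32.3232, grad_y = 2*5*-2.189 = -21.89
  x_1 = -2.0202 - 0.02*-32.3232 = -1.3737
  y_1 = -2.189 - 0.02*-21.89 = -1.7512
Step 2: grad_x = 2*8*-1.3737 = -21.9798, grad_y = 2*5*-1.7512 = -17.512
  x_2 = -1.3737 - 0.02*-21.9798 = -0.9341
  y_2 = -1.7512 - 0.02*-17.512 = -1.401
Step 3: grad_x = 2*8*-0.9341 = -14.9462, grad_y = 2*5*-1.401 = -14.0096
  x_3 = -0.9341 - 0.02*-14.9462 = -0.6352
  y_3 = -1.401 - 0.02*-14.0096 = -1.1208
Step 4: grad_x = 2*8*-0.6352 = -10.1634, grad_y = 2*5*-1.1208 = -11.2077
  x_4 = -0.6352 - 0.02*-10.1634 = -0.4319
  y_4 = -1.1208 - 0.02*-11.2077 = -0.8966
Step 5: grad_x = 2*8*-0.4319 = -6.9111, grad_y = 2*5*-0.8966 = -8.9661
  x_5 = -0.4319 - 0.02*-6.9111 = -0.2937
  y_5 = -0.8966 - 0.02*-8.9661 = -0.7173
f(-0.2937, -0.7173) = 8*(-0.2937)^2 + 5*(-0.7173)^2 = 3.2627


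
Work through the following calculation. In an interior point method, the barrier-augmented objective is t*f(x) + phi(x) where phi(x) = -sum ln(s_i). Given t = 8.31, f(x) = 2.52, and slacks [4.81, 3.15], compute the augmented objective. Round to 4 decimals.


Step 1: Compute log-barrier.
ln values: [1.5707, 1.1474]
phi = -(1.5707 + 1.1474) = -2.7181
Step 2: Compute augmented objective.
t*f(x) = 8.31*2.52 = 20.9412
Total = 20.9412 - 2.7181 = 18.2231


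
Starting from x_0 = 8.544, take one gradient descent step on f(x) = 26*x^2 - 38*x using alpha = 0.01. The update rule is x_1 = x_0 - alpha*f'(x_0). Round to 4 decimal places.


We compute the gradient at x_0 and apply the update.
f'(x) = 52*x - 38
f'(8.544) = 52*8.544 - 38 = 406.288
x_1 = 8.544 - 0.01*406.288 = 4.4811


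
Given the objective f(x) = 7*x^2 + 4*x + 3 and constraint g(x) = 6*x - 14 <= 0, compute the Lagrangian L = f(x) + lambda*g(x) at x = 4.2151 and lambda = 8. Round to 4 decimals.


Step 1: Evaluate f(x).
f(4.2151) = 7*4.2151^2 + 4*4.2151 + 3 = 144.2299
Step 2: Evaluate g(x).
g(4.2151) = 6*4.2151 - 14 = 11.2906
Step 3: Compute Lagrangian.
L = 144.2299 + 8*11.2906 = 234.5547


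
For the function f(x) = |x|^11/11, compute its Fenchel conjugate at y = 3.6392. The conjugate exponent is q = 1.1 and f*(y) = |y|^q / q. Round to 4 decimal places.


The conjugate exponent q satisfies 1/p + 1/q = 1.
p = 11, so q = 11/(11 - 1) = 1.1
|y|^q = 3.6392^1.1 = 4.141
f*(3.6392) = 4.141 / 1.1 = 3.7646


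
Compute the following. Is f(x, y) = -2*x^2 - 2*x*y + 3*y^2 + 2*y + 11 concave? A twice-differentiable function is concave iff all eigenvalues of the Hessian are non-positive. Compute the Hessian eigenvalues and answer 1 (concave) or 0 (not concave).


The Hessian of f(x,y) = -2*x^2 - 2*x*y + 3*y^2 + 2*y + 11 is:
H = [[-4, -2], [-2, 6]]
Trace = -4 + 6 = 2
Determinant = -4*6 - (-2)^2 = -28
Discriminant = (2)^2 - 4*-28 = 116.0
Eigenvalues: lambda_1 = -4.3852, lambda_2 = 6.3852
The function is not concave.

0


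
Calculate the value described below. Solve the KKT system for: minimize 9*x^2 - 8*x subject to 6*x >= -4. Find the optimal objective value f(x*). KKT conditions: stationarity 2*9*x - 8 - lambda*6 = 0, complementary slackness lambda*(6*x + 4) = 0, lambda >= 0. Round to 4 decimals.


Step 1: Try lambda = 0 (constraint inactive).
Stationarity: 2*9*x - 8 = 0
x* = 8/(2*9) = 4/9 = 0.4444 (rounded; the exact value 4/9 is used below)
Check constraint: 6*0.4444 = 2.6664 >= -4 -- satisfied.
Step 2: Compute optimal value.
f(x*) = 9*(4/9)^2 - 8*(4/9) = -1.7778


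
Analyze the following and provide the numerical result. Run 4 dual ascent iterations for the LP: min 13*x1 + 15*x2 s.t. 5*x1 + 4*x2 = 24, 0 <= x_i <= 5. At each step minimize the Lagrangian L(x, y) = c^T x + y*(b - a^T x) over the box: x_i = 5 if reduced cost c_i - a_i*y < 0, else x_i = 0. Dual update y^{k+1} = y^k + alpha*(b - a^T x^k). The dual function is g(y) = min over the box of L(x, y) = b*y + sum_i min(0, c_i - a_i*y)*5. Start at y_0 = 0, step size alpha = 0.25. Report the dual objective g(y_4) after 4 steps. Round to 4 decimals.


Dual ascent for LP: min 13*x1 + 15*x2, 5*x1 + 4*x2 = 24, 0 <= x_i <= 5
Step 1: y^k = 0.0, reduced costs: (13.0, 15.0)
  x^k = (0.0, 0.0), subgradient = b - a^T x = 24.0
  y^{k+1} = 0.0 + 0.25*24.0 = 6.0
Step 2: y^k = 6.0, reduced costs: (-17.0, -9.0)
  x^k = (5.0, 5.0), subgradient = b - a^T x = -21.0
  y^{k+1} = 6.0 + 0.25*-21.0 = 0.75
Step 3: y^k = 0.75, reduced costs: (9.25, 12.0)
  x^k = (0.0, 0.0), subgradient = b - a^T x = 24.0
  y^{k+1} = 0.75 + 0.25*24.0 = 6.75
Step 4: y^k = 6.75, reduced costs: (-20.75, -12.0)
  x^k = (5.0, 5.0), subgradient = b - a^T x = -21.0
  y^{k+1} = 6.75 + 0.25*-21.0 = 1.5
Dual objective at y_4 = 1.5: reduced costs (5.5, 9.0), box minimizer x = (0.0, 0.0)
g(y_4) = b*y + (c1 - a1*y)*x1 + (c2 - a2*y)*x2 = 24*1.5 + 5.5*0.0 + 9.0*0.0 = 36.0 + 0.0 + 0.0 = 36.0


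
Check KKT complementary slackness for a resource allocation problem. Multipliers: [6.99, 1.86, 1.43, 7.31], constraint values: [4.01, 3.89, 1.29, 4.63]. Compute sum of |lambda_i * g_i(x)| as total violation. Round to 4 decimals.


KKT complementary slackness check:
lambda_1 * g_1 = 6.99 * 4.01 = 28.0299
lambda_2 * g_2 = 1.86 * 3.89 = 7.2354
lambda_3 * g_3 = 1.43 * 1.29 = 1.8447
lambda_4 * g_4 = 7.31 * 4.63 = 33.8453
Total violation = 28.0299 + 7.2354 + 1.8447 + 33.8453 = 70.9553


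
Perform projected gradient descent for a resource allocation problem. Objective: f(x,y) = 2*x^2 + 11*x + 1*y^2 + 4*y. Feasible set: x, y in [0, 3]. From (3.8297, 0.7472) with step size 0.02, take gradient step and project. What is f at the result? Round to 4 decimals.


Step 1: Compute gradient at (3.8297, 0.7472).
grad_x = 2*2*3.8297 + 11 = 26.3188
grad_y = 2*1*0.7472 + 4 = 5.4944
Step 2: Gradient step.
x_raw = 3.8297 - 0.02*26.3188 = 3.3033
y_raw = 0.7472 - 0.02*5.4944 = 0.6373
Step 3: Project onto [0, 3].
x_proj = clip(3.3033) = 3.0
y_proj = clip(0.6373) = 0.6373
Step 4: Evaluate f.
f(3.0, 0.6373) = 53.9554


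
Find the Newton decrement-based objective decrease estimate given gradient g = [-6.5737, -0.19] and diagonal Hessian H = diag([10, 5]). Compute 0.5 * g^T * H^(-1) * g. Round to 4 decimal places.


Step 1: H is diagonal, so H^(-1) * g = [-0.6574, -0.038].
Step 2: g^T H^(-1) g = sum_i g_i^2 / H_ii
  = (-6.5737)^2/10 + (-0.19)^2/5
  = 4.3214 + 0.0072 = 4.3286
Step 3: Objective decrease = 0.5 * g^T H^(-1) g = 2.1643


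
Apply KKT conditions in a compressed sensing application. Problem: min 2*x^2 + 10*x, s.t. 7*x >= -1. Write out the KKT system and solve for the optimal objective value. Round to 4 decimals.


Step 1: Try lambda = 0 (constraint inactive).
x_unc = -10/(2*2) = -2.5
Check: 7*-2.5 = -17.5 < -1 -- violated!
Step 2: Constraint must be active: 7*x = -1
x* = -1/7 = -0.1429 (rounded; the exact value -1/7 is used below)
lambda = (2*2*(-1/7) + 10)/7 = 1.3469
Step 3: Compute optimal value.
f(x*) = 2*(-1/7)^2 + 10*(-1/7) = -1.3878


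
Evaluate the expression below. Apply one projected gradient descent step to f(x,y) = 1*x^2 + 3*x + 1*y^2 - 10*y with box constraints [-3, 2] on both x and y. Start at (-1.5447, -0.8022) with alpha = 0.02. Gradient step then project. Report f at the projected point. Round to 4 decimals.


Step 1: Compute gradient at (-1.5447, -0.8022).
grad_x = 2*1*-1.5447 + 3 = -0.0894
grad_y = 2*1*-0.8022 - 10 = -11.6044
Step 2: Gradient step.
x_raw = -1.5447 - 0.02*-0.0894 = -1.5429
y_raw = -0.8022 - 0.02*-11.6044 = -0.5701
Step 3: Project onto [-3, 2].
x_proj = clip(-1.5429) = -1.5429
y_proj = clip(-0.5701) = -0.5701
Step 4: Evaluate f.
f(-1.5429, -0.5701) = 3.778


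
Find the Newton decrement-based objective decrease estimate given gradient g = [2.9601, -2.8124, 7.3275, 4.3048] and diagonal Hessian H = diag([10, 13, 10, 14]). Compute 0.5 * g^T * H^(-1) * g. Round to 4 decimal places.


Step 1: H is diagonal, so H^(-1) * g = [0.296, -0.2163, 0.7328, 0.3075].
Step 2: g^T H^(-1) g = sum_i g_i^2 / H_ii
  = (2.9601)^2/10 + (-2.8124)^2/13 + (7.3275)^2/10 + (4.3048)^2/14
  = 0.8762 + 0.6084 + 5.3692 + 1.3237 = 8.1775
Step 3: Objective decrease = 0.5 * g^T H^(-1) g = 4.0888


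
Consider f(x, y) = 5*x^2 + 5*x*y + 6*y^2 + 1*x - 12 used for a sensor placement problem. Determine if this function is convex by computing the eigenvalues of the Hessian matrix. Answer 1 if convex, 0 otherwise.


The Hessian of f(x,y) = 5*x^2 + 5*x*y + 6*y^2 + 1*x - 12 is:
H = [[10, 5], [5, 12]]
Trace = 10 + 12 = 22
Determinant = 10*12 - (5)^2 = 95
Discriminant = (22)^2 - 4*95 = 104.0
Eigenvalues: lambda_1 = 5.901, lambda_2 = 16.099
The function is convex.

1


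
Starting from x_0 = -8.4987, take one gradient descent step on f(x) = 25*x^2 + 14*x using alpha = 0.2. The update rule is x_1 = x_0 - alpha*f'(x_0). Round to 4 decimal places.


We compute the gradient at x_0 and apply the update.
f'(x) = 50*x + 14
f'(-8.4987) = 50*-8.4987 + 14 = -410.935
x_1 = -8.4987 - 0.2*-410.935 = 73.6883


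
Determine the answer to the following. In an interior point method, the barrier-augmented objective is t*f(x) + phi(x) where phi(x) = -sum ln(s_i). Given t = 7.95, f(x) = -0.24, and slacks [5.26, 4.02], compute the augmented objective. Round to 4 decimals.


Step 1: Compute log-barrier.
ln values: [1.6601, 1.3913]
phi = -(1.6601 + 1.3913) = -3.0514
Step 2: Compute augmented objective.
t*f(x) = 7.95*-0.24 = -1.908
Total = -1.908 - 3.0514 = -4.9594


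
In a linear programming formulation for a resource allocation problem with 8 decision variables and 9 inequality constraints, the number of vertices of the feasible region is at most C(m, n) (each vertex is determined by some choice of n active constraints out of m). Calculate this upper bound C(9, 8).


Each vertex corresponds to some choice of n active constraints out of m, so the number of vertices is at most C(m, n) = m! / (n!(m-n)!).
m = 9, n = 8
Numerator: 9 * 8 * 7 * 6 * 5 * 4 * 3 * 2
Denominator: 8! = 40320
C(9, 8) = 9


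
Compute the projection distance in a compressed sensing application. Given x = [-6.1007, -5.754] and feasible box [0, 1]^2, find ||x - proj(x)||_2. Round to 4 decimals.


Project each component onto [0, 1].
clip(-6.1007) = 0.0, clip(-5.754) = 0.0
Projection = [0.0, 0.0]
Squared diffs: [37.2185, 33.1085]
Distance = sqrt(70.327) = 8.3861


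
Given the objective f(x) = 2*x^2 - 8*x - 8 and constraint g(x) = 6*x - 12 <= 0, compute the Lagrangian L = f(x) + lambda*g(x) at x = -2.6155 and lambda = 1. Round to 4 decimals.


Step 1: Evaluate f(x).
f(-2.6155) = 2*(-2.6155)^2 - 8*(-2.6155) - 8 = 26.6057
Step 2: Evaluate g(x).
g(-2.6155) = 6*-2.6155 - 12 = -27.693
Step 3: Compute Lagrangian.
L = 26.6057 + 1*-27.693 = -1.0873


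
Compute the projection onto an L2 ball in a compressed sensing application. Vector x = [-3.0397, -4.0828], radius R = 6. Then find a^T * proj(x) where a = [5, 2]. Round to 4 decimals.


Step 1: Compute ||x|| (intermediates to 6 decimals).
||x|| = sqrt((-3.0397)^2 + (-4.0828)^2) = 5.090092
Step 2: Project.
Since ||x|| <= R, proj = x (no scaling needed).
proj(x) = [-3.0397, -4.0828]
Step 3: Dot product.
a^T * proj(x) = 5*(-3.0397) + 2*(-4.0828) = -23.3641


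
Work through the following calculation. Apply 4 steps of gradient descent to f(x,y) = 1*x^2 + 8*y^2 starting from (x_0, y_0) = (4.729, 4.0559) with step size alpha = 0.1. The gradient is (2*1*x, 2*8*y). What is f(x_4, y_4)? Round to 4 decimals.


Gradient descent on f(x,y) = 1*x^2 + 8*y^2.
Starting point: (4.729, 4.0559), alpha = 0.1
Step 1: grad_x = 2*1*4.729 = 9.458, grad_y = 2*8*4.0559 = 64.8944
  x_1 = 4.729 - 0.1*9.458 = 3.7832
  y_1 = 4.0559 - 0.1*64.8944 = -2.4335
Step 2: grad_x = 2*1*3.7832 = 7.5664, grad_y = 2*8*-2.4335 = -38.9366
  x_2 = 3.7832 - 0.1*7.5664 = 3.0266
  y_2 = -2.4335 - 0.1*-38.9366 = 1.4601
Step 3: grad_x = 2*1*3.0266 = 6.0531, grad_y = 2*8*1.4601 = 23.362
  x_3 = 3.0266 - 0.1*6.0531 = 2.4212
  y_3 = 1.4601 - 0.1*23.362 = -0.8761
Step 4: grad_x = 2*1*2.4212 = 4.8425, grad_y = 2*8*-0.8761 = -14.0172
  x_4 = 2.4212 - 0.1*4.8425 = 1.937
  y_4 = -0.8761 - 0.1*-14.0172 = 0.5256
f(1.937, 0.5256) = 1*1.937^2 + 8*0.5256^2 = 5.9624


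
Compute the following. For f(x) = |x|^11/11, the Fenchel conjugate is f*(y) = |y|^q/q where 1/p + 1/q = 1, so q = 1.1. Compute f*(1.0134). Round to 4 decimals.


The conjugate exponent q satisfies 1/p + 1/q = 1.
p = 11, so q = 11/(11 - 1) = 1.1
|y|^q = 1.0134^1.1 = 1.0147
f*(1.0134) = 1.0147 / 1.1 = 0.9225


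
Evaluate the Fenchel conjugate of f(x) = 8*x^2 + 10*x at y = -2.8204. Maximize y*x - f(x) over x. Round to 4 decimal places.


f*(y) = sup_x {y*x - a*x^2 - b*x} = sup_x {(y-b)*x - a*x^2}
FOC: (y - b) - 2a*x = 0 => x* = (y - b)/(2a)
x* = (-2.8204 - 10)/(2*8) = -0.8013
f*(-2.8204) = (y-b)^2/(4a) = (-2.8204 - 10)^2/(4*8)
= 164.3627/32 = 5.1363


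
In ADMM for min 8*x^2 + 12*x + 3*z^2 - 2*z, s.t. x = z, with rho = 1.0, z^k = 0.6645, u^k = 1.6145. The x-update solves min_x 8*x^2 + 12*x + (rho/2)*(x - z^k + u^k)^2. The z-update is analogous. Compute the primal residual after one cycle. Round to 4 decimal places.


ADMM iteration with rho = 1.0, z^k = 0.6645, u^k = 1.6145
Step 1: x-update.
Minimize 8*x^2 + 12*x + (1.0/2)*(x - 0.6645 + 1.6145)^2
FOC: (2*8 + 1.0)*x = -12 + 1.0*(0.6645 - 1.6145)
x^{k+1} = -0.7618
Step 2: z-update.
Minimize 3*z^2 - 2*z + (1.0/2)*(-0.7618 - z + 1.6145)^2
FOC: (2*3 + 1.0)*z = 2 + 1.0*(-0.7618 + 1.6145)
z^{k+1} = 0.4075
Step 3: u-update.
u^{k+1} = 1.6145 - 0.7618 - 0.4075 = 0.4452
Step 4: Primal residual = |-0.7618 - 0.4075| = 1.1693


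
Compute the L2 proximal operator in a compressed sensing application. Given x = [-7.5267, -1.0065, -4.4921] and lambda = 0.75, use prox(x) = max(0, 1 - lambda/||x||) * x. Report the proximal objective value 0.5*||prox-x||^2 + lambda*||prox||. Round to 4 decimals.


Step 1: Compute ||x||.
||x|| = 8.8229
Step 2: Compute scaling factor.
scale = max(0, 1 - 0.75/8.8229) = 0.915
Step 3: prox(x) = [-6.8869, -0.9209, -4.1102]
||prox(x)|| = 8.0729
Step 4: Proximal objective.
0.5*||prox-x||^2 = 0.2813
lambda*||prox|| = 6.0547
Total = 6.3359


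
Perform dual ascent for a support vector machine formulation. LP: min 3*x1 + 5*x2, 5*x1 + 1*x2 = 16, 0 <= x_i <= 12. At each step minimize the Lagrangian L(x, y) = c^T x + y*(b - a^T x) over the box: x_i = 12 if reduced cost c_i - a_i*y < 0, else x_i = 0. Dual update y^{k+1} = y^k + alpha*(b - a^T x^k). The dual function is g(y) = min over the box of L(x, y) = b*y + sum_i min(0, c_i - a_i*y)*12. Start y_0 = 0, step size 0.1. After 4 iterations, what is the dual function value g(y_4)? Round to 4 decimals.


Dual ascent for LP: min 3*x1 + 5*x2, 5*x1 + 1*x2 = 16, 0 <= x_i <= 12
Step 1: y^k = 0.0, reduced costs: (3.0, 5.0)
  x^k = (0.0, 0.0), subgradient = b - a^T x = 16.0
  y^{k+1} = 0.0 + 0.1*16.0 = 1.6
Step 2: y^k = 1.6, reduced costs: (-5.0, 3.4)
  x^k = (12.0, 0.0), subgradient = b - a^T x = -44.0
  y^{k+1} = 1.6 + 0.1*-44.0 = -2.8
Step 3: y^k = -2.8, reduced costs: (17.0, 7.8)
  x^k = (0.0, 0.0), subgradient = b - a^T x = 16.0
  y^{k+1} = -2.8 + 0.1*16.0 = -1.2
Step 4: y^k = -1.2, reduced costs: (9.0, 6.2)
  x^k = (0.0, 0.0), subgradient = b - a^T x = 16.0
  y^{k+1} = -1.2 + 0.1*16.0 = 0.4
Dual objective at y_4 = 0.4: reduced costs (1.0, 4.6), box minimizer x = (0.0, 0.0)
g(y_4) = b*y + (c1 - a1*y)*x1 + (c2 - a2*y)*x2 = 16*0.4 + 1.0*0.0 + 4.6*0.0 = 6.4 + 0.0 + 0.0 = 6.4


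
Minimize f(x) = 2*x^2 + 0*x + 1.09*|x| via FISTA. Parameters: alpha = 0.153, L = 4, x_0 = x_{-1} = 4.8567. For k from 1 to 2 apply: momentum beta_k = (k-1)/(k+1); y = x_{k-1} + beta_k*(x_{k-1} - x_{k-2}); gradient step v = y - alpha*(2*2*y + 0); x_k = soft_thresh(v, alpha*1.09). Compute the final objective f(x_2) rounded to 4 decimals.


FISTA on f(x) = 2*x^2 + 0*x + 1.09*|x|
L = 4, alpha = 0.153
Iteration 1: beta = 0.0, y = 4.8567 + 0.0*(4.8567 - 4.8567) = 4.8567
  grad(y) = 19.4268, v = y - alpha*grad = 1.8844
  prox(v) = soft_thresh(1.8844, 0.1668) = 1.7176
Iteration 2: beta = 0.3333, y = 1.7176 + 0.3333*(1.7176 - 4.8567) = 0.6713
  grad(y) = 2.6851, v = y - alpha*grad = 0.2605
  prox(v) = soft_thresh(0.2605, 0.1668) = 0.0937
f(x_2) = 2*0.0937^2 + 0*0.0937 + 1.09*|0.0937| = 0.1197


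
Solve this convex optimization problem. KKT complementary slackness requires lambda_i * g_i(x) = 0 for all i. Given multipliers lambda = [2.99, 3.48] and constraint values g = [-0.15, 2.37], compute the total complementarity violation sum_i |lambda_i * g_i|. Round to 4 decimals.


KKT complementary slackness check:
lambda_1 * g_1 = 2.99 * -0.15 = -0.4485
lambda_2 * g_2 = 3.48 * 2.37 = 8.2476
Total violation = 0.4485 + 8.2476 = 8.6961


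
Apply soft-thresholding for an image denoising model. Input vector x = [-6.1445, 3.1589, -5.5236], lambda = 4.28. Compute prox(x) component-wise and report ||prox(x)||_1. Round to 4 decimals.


Soft-thresholding with lambda = 4.28:
prox(-6.1445) = sign(-6.1445)*max(|-6.1445| - 4.28, 0) = -1.8645
prox(3.1589) = sign(3.1589)*max(|3.1589| - 4.28, 0) = 0.0
prox(-5.5236) = sign(-5.5236)*max(|-5.5236| - 4.28, 0) = -1.2436
prox(x) = [-1.8645, 0.0, -1.2436]
||prox(x)||_1 = 1.8645 + 0.0 + 1.2436 = 3.1081


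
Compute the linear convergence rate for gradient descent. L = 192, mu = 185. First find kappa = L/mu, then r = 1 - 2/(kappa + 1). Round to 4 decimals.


Step 1: Compute the condition number.
kappa = L/mu = 192/185 = 1.0378
Step 2: Compute the convergence rate.
r = 1 - 2/(kappa + 1) = 1 - 2*mu/(L + mu) = (L - mu)/(L + mu) = 7/377 = 0.0186


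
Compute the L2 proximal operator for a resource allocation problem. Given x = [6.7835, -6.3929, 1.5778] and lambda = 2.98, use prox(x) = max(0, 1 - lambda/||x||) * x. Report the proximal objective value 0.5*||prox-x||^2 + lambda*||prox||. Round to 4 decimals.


Step 1: Compute ||x||.
||x|| = 9.4538
Step 2: Compute scaling factor.
scale = max(0, 1 - 2.98/9.4538) = 0.6848
Step 3: prox(x) = [4.6452, -4.3778, 1.0805]
||prox(x)|| = 6.4738
Step 4: Proximal objective.
0.5*||prox-x||^2 = 4.4402
lambda*||prox|| = 19.2919
Total = 23.7321


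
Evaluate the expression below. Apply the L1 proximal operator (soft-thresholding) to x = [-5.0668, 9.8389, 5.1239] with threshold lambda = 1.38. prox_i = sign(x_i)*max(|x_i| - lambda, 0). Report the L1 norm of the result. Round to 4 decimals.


Soft-thresholding with lambda = 1.38:
prox(-5.0668) = sign(-5.0668)*max(|-5.0668| - 1.38, 0) = -3.6868
prox(9.8389) = sign(9.8389)*max(|9.8389| - 1.38, 0) = 8.4589
prox(5.1239) = sign(5.1239)*max(|5.1239| - 1.38, 0) = 3.7439
prox(x) = [-3.6868, 8.4589, 3.7439]
||prox(x)||_1 = 3.6868 + 8.4589 + 3.7439 = 15.8896


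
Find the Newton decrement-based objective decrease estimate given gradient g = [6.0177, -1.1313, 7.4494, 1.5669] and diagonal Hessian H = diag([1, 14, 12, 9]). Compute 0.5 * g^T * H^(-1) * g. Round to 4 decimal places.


Step 1: H is diagonal, so H^(-1) * g = [6.0177, -0.0808, 0.6208, 0.1741].
Step 2: g^T H^(-1) g = sum_i g_i^2 / H_ii
  = (6.0177)^2/1 + (-1.1313)^2/14 + (7.4494)^2/12 + (1.5669)^2/9
  = 36.2127 + 0.0914 + 4.6245 + 0.2728 = 41.2014
Step 3: Objective decrease = 0.5 * g^T H^(-1) g = 20.6007


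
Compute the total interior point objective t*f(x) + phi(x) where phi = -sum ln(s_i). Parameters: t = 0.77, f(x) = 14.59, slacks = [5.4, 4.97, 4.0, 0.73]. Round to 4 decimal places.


Step 1: Compute log-barrier.
ln values: [1.6864, 1.6034, 1.3863, -0.3147]
phi = -(1.6864 + 1.6034 + 1.3863 - 0.3147) = -4.3614
Step 2: Compute augmented objective.
t*f(x) = 0.77*14.59 = 11.2343
Total = 11.2343 - 4.3614 = 6.8729


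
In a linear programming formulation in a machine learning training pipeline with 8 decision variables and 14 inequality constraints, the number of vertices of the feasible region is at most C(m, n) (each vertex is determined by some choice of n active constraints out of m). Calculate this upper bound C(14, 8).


Each vertex corresponds to some choice of n active constraints out of m, so the number of vertices is at most C(m, n) = m! / (n!(m-n)!).
m = 14, n = 8
Numerator: 14 * 13 * 12 * 11 * 10 * 9 * 8 * 7
Denominator: 8! = 40320
C(14, 8) = 3003


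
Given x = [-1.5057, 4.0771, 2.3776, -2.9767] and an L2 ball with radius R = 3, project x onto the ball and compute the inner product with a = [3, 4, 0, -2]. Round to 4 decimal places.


Step 1: Compute ||x|| (intermediates to 6 decimals).
||x|| = sqrt((-1.5057)^2 + 4.0771^2 + 2.3776^2 + (-2.9767)^2) = 5.779585
Step 2: Project.
Since ||x|| > R, scale = R/||x|| = 3/5.779585 = 0.519068, proj(x) = scale * x
proj(x) = [-0.781561, 2.116292, 1.234136, -1.54511]
Step 3: Dot product.
a^T * proj(x) = 3*(-0.781561) + 4*2.116292 + 0*1.234136 - 2*(-1.54511) = 9.2107


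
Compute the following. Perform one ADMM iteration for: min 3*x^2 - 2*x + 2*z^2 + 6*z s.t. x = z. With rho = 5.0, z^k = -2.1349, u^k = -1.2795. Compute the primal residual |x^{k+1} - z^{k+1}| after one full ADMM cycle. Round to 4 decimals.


ADMM iteration with rho = 5.0, z^k = -2.1349, u^k = -1.2795
Step 1: x-update.
Minimize 3*x^2 - 2*x + (5.0/2)*(x + 2.1349 - 1.2795)^2
FOC: (2*3 + 5.0)*x = 2 + 5.0*(-2.1349 + 1.2795)
x^{k+1} = -0.207
Step 2: z-update.
Minimize 2*z^2 + 6*z + (5.0/2)*(-0.207 - z - 1.2795)^2
FOC: (2*2 + 5.0)*z = -6 + 5.0*(-0.207 - 1.2795)
z^{k+1} = -1.4925
Step 3: u-update.
u^{k+1} = -1.2795 - 0.207 + 1.4925 = 0.006
Step 4: Primal residual = |-0.207 + 1.4925| = 1.2855


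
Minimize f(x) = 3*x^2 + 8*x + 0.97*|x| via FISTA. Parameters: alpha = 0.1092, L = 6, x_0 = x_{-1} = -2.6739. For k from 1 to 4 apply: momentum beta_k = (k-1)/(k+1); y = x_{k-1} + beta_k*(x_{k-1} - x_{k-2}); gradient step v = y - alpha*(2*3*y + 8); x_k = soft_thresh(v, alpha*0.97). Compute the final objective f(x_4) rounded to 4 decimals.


FISTA on f(x) = 3*x^2 + 8*x + 0.97*|x|
L = 6, alpha = 0.1092
Iteration 1: beta = 0.0, y = -2.6739 + 0.0*(-2.6739 + 2.6739) = -2.6739
  grad(y) = -8.0434, v = y - alpha*grad = -1.7956
  prox(v) = soft_thresh(-1.7956, 0.1059) = -1.6896
Iteration 2: beta = 0.3333, y = -1.6896 + 0.3333*(-1.6896 + 2.6739) = -1.3615
  grad(y) = -0.1693, v = y - alpha*grad = -1.3431
  prox(v) = soft_thresh(-1.3431, 0.1059) = -1.2371
Iteration 3: beta = 0.5, y = -1.2371 + 0.5*(-1.2371 + 1.6896) = -1.0109
  grad(y) = 1.9347, v = y - alpha*grad = -1.2222
  prox(v) = soft_thresh(-1.2222, 0.1059) = -1.1162
Iteration 4: beta = 0.6, y = -1.1162 + 0.6*(-1.1162 + 1.2371) = -1.0437
  grad(y) = 1.7379, v = y - alpha*grad = -1.2335
  prox(v) = soft_thresh(-1.2335, 0.1059) = -1.1275
f(x_4) = 3*(-1.1275)^2 + 8*(-1.1275) + 0.97*|-1.1275| = -4.1126


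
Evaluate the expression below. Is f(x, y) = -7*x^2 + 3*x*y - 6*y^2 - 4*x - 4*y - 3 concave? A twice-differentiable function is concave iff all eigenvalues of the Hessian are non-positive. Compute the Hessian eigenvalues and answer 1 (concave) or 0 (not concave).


The Hessian of f(x,y) = -7*x^2 + 3*x*y - 6*y^2 - 4*x - 4*y - 3 is:
H = [[-14, 3], [3, -12]]
Trace = -14 - 12 = -26
Determinant = -14*-12 - (3)^2 = 159
Discriminant = (-26)^2 - 4*159 = 40.0
Eigenvalues: lambda_1 = -16.1623, lambda_2 = -9.8377
The function is concave.

1


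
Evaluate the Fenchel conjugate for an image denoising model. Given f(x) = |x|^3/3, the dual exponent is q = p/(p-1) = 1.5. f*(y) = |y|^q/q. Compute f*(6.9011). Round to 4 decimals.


The conjugate exponent q satisfies 1/p + 1/q = 1.
p = 3, so q = 3/(3 - 1) = 1.5
|y|^q = 6.9011^1.5 = 18.1292
f*(6.9011) = 18.1292 / 1.5 = 12.0861


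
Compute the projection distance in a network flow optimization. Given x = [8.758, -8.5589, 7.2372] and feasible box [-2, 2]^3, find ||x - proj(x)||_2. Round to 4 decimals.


Project each component onto [-2, 2].
clip(8.758) = 2.0, clip(-8.5589) = -2.0, clip(7.2372) = 2.0
Projection = [2.0, -2.0, 2.0]
Squared diffs: [45.6706, 43.0192, 27.4283]
Distance = sqrt(116.1181) = 10.7758


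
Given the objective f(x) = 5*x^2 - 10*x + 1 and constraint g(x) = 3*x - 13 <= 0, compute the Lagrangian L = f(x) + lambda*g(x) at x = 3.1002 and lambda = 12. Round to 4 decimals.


Step 1: Evaluate f(x).
f(3.1002) = 5*3.1002^2 - 10*3.1002 + 1 = 18.0542
Step 2: Evaluate g(x).
g(3.1002) = 3*3.1002 - 13 = -3.6994
Step 3: Compute Lagrangian.
L = 18.0542 + 12*-3.6994 = -26.3386


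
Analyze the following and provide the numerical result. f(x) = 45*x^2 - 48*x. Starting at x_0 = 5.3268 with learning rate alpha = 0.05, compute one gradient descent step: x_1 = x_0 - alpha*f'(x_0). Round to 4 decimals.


We compute the gradient at x_0 and apply the update.
f'(x) = 90*x - 48
f'(5.3268) = 90*5.3268 - 48 = 431.412
x_1 = 5.3268 - 0.05*431.412 = -16.2438


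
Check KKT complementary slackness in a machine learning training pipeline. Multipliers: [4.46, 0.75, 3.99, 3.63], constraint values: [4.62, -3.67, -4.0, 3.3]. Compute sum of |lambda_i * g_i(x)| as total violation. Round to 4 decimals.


KKT complementary slackness check:
lambda_1 * g_1 = 4.46 * 4.62 = 20.6052
lambda_2 * g_2 = 0.75 * -3.67 = -2.7525
lambda_3 * g_3 = 3.99 * -4.0 = -15.96
lambda_4 * g_4 = 3.63 * 3.3 = 11.979
Total violation = 20.6052 + 2.7525 + 15.96 + 11.979 = 51.2967


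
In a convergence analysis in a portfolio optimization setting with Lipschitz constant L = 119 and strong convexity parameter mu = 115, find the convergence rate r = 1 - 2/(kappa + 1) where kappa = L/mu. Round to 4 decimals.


Step 1: Compute the condition number.
kappa = L/mu = 119/115 = 1.0348
Step 2: Compute the convergence rate.
r = 1 - 2/(kappa + 1) = 1 - 2*mu/(L + mu) = (L - mu)/(L + mu) = 4/234 = 0.0171


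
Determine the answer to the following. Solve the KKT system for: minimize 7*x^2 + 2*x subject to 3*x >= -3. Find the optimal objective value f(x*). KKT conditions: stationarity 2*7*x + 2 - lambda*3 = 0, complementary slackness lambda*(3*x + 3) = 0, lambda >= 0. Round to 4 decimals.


Step 1: Try lambda = 0 (constraint inactive).
Stationarity: 2*7*x + 2 = 0
x* = -2/(2*7) = -1/7 = -0.1429 (rounded; the exact value -1/7 is used below)
Check constraint: 3*-0.1429 = -0.4287 >= -3 -- satisfied.
Step 2: Compute optimal value.
f(x*) = 7*(-1/7)^2 + 2*(-1/7) = -0.1429


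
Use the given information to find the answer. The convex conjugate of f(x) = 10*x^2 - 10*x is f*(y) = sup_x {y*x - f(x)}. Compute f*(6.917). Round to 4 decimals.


f*(y) = sup_x {y*x - a*x^2 - b*x} = sup_x {(y-b)*x - a*x^2}
FOC: (y - b) - 2a*x = 0 => x* = (y - b)/(2a)
x* = (6.917 + 10)/(2*10) = 0.8459
f*(6.917) = (y-b)^2/(4a) = (6.917 + 10)^2/(4*10)
= 286.1849/40 = 7.1546


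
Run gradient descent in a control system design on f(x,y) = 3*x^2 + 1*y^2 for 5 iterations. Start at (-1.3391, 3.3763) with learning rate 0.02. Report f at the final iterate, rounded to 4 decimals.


Gradient descent on f(x,y) = 3*x^2 + 1*y^2.
Starting point: (-1.3391, 3.3763), alpha = 0.02
Step 1: grad_x = 2*3*-1.3391 = -8.0346, grad_y = 2*1*3.3763 = 6.7526
  x_1 = -1.3391 - 0.02*-8.0346 = -1.1784
  y_1 = 3.3763 - 0.02*6.7526 = 3.2412
Step 2: grad_x = 2*3*-1.1784 = -7.0704, grad_y = 2*1*3.2412 = 6.4825
  x_2 = -1.1784 - 0.02*-7.0704 = -1.037
  y_2 = 3.2412 - 0.02*6.4825 = 3.1116
Step 3: grad_x = 2*3*-1.037 = -6.222, grad_y = 2*1*3.1116 = 6.2232
  x_3 = -1.037 - 0.02*-6.222 = -0.9126
  y_3 = 3.1116 - 0.02*6.2232 = 2.9871
Step 4: grad_x = 2*3*-0.9126 = -5.4754, grad_y = 2*1*2.9871 = 5.9743
  x_4 = -0.9126 - 0.02*-5.4754 = -0.8031
  y_4 = 2.9871 - 0.02*5.9743 = 2.8676
Step 5: grad_x = 2*3*-0.8031 = -4.8183, grad_y = 2*1*2.8676 = 5.7353
  x_5 = -0.8031 - 0.02*-4.8183 = -0.7067
  y_5 = 2.8676 - 0.02*5.7353 = 2.7529
f(-0.7067, 2.7529) = 3*(-0.7067)^2 + 1*2.7529^2 = 9.0769


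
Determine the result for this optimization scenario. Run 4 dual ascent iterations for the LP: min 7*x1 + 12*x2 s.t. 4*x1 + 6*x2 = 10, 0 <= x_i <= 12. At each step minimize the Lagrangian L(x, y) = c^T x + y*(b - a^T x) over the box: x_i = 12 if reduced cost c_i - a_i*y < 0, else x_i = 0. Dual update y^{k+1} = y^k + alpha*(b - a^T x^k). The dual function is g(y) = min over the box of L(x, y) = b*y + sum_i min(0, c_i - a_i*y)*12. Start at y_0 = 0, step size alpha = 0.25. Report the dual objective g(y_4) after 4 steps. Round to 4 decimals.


Dual ascent for LP: min 7*x1 + 12*x2, 4*x1 + 6*x2 = 10, 0 <= x_i <= 12
Step 1: y^k = 0.0, reduced costs: (7.0, 12.0)
  x^k = (0.0, 0.0), subgradient = b - a^T x = 10.0
  y^{k+1} = 0.0 + 0.25*10.0 = 2.5
Step 2: y^k = 2.5, reduced costs: (-3.0, -3.0)
  x^k = (12.0, 12.0), subgradient = b - a^T x = -110.0
  y^{k+1} = 2.5 + 0.25*-110.0 = -25.0
Step 3: y^k = -25.0, reduced costs: (107.0, 162.0)
  x^k = (0.0, 0.0), subgradient = b - a^T x = 10.0
  y^{k+1} = -25.0 + 0.25*10.0 = -22.5
Step 4: y^k = -22.5, reduced costs: (97.0, 147.0)
  x^k = (0.0, 0.0), subgradient = b - a^T x = 10.0
  y^{k+1} = -22.5 + 0.25*10.0 = -20.0
Dual objective at y_4 = -20.0: reduced costs (87.0, 132.0), box minimizer x = (0.0, 0.0)
g(y_4) = b*y + (c1 - a1*y)*x1 + (c2 - a2*y)*x2 = 10*(-20.0) + 87.0*0.0 + 132.0*0.0 = -200.0 + 0.0 + 0.0 = -200.0


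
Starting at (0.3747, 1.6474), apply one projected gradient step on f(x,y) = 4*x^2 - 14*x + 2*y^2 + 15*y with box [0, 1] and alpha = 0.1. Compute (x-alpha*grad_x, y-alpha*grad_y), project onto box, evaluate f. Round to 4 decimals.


Step 1: Compute gradient at (0.3747, 1.6474).
grad_x = 2*4*0.3747 - 14 = -11.0024
grad_y = 2*2*1.6474 + 15 = 21.5896
Step 2: Gradient step.
x_raw = 0.3747 - 0.1*-11.0024 = 1.4749
y_raw = 1.6474 - 0.1*21.5896 = -0.5116
Step 3: Project onto [0, 1].
x_proj = clip(1.4749) = 1.0
y_proj = clip(-0.5116) = 0.0
Step 4: Evaluate f.
f(1.0, 0.0) = -10.0


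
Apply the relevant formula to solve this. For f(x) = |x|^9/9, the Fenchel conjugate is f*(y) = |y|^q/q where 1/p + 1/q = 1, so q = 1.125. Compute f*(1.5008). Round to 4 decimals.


The conjugate exponent q satisfies 1/p + 1/q = 1.
p = 9, so q = 9/(9 - 1) = 1.125
|y|^q = 1.5008^1.125 = 1.5789
f*(1.5008) = 1.5789 / 1.125 = 1.4035


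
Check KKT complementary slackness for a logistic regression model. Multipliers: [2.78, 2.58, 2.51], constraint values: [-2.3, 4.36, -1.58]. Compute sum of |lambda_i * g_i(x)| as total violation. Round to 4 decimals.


KKT complementary slackness check:
lambda_1 * g_1 = 2.78 * -2.3 = -6.394
lambda_2 * g_2 = 2.58 * 4.36 = 11.2488
lambda_3 * g_3 = 2.51 * -1.58 = -3.9658
Total violation = 6.394 + 11.2488 + 3.9658 = 21.6086


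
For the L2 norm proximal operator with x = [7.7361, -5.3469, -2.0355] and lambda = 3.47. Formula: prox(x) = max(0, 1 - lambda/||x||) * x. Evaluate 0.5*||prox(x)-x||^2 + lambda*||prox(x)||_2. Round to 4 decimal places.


Step 1: Compute ||x||.
||x|| = 9.6218
Step 2: Compute scaling factor.
scale = max(0, 1 - 3.47/9.6218) = 0.6394
Step 3: prox(x) = [4.9462, -3.4186, -1.3014]
||prox(x)|| = 6.1518
Step 4: Proximal objective.
0.5*||prox-x||^2 = 6.0205
lambda*||prox|| = 21.3467
Total = 27.3673


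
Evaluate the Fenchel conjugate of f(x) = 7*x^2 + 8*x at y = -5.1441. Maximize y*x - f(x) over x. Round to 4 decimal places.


f*(y) = sup_x {y*x - a*x^2 - b*x} = sup_x {(y-b)*x - a*x^2}
FOC: (y - b) - 2a*x = 0 => x* = (y - b)/(2a)
x* = (-5.1441 - 8)/(2*7) = -0.9389
f*(-5.1441) = (y-b)^2/(4a) = (-5.1441 - 8)^2/(4*7)
= 172.7674/28 = 6.1703


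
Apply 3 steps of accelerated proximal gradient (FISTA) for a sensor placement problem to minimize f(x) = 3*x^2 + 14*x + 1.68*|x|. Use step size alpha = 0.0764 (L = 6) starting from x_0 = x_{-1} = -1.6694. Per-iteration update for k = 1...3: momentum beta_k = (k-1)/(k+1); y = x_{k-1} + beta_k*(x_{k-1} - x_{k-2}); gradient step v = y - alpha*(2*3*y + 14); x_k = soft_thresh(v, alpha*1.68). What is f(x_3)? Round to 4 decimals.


FISTA on f(x) = 3*x^2 + 14*x + 1.68*|x|
L = 6, alpha = 0.0764
Iteration 1: beta = 0.0, y = -1.6694 + 0.0*(-1.6694 + 1.6694) = -1.6694
  grad(y) = 3.9836, v = y - alpha*grad = -1.9737
  prox(v) = soft_thresh(-1.9737, 0.1284) = -1.8454
Iteration 2: beta = 0.3333, y = -1.8454 + 0.3333*(-1.8454 + 1.6694) = -1.9041
  grad(y) = 2.5756, v = y - alpha*grad = -2.1008
  prox(v) = soft_thresh(-2.1008, 0.1284) = -1.9725
Iteration 3: beta = 0.5, y = -1.9725 + 0.5*(-1.9725 + 1.8454) = -2.036
  grad(y) = 1.7838, v = y - alpha*grad = -2.1723
  prox(v) = soft_thresh(-2.1723, 0.1284) = -2.044
f(x_3) = 3*(-2.044)^2 + 14*(-2.044) + 1.68*|-2.044| = -12.6483


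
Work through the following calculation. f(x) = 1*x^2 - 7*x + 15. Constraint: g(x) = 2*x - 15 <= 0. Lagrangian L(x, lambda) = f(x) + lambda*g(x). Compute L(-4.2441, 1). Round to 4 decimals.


Step 1: Evaluate f(x).
f(-4.2441) = 1*(-4.2441)^2 - 7*(-4.2441) + 15 = 62.7211
Step 2: Evaluate g(x).
g(-4.2441) = 2*-4.2441 - 15 = -23.4882
Step 3: Compute Lagrangian.
L = 62.7211 + 1*-23.4882 = 39.2329


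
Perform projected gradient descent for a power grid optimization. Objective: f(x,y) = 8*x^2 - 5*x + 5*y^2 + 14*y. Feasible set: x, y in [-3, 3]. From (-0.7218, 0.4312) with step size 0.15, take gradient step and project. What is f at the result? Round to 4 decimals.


Step 1: Compute gradient at (-0.7218, 0.4312).
grad_x = 2*8*-0.7218 - 5 = -16.5488
grad_y = 2*5*0.4312 + 14 = 18.312
Step 2: Gradient step.
x_raw = -0.7218 - 0.15*-16.5488 = 1.7605
y_raw = 0.4312 - 0.15*18.312 = -2.3156
Step 3: Project onto [-3, 3].
x_proj = clip(1.7605) = 1.7605
y_proj = clip(-2.3156) = -2.3156
Step 4: Evaluate f.
f(1.7605, -2.3156) = 10.3845


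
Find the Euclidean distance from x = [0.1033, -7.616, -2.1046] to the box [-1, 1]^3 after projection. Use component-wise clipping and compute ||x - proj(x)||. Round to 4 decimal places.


Project each component onto [-1, 1].
clip(0.1033) = 0.1033, clip(-7.616) = -1.0, clip(-2.1046) = -1.0
Projection = [0.1033, -1.0, -1.0]
Squared diffs: [0.0, 43.7715, 1.2201]
Distance = sqrt(44.9916) = 6.7076


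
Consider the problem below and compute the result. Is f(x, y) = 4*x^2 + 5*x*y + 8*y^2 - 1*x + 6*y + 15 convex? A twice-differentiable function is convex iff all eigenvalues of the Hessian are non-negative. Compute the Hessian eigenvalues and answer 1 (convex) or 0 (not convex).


The Hessian of f(x,y) = 4*x^2 + 5*x*y + 8*y^2 - 1*x + 6*y + 15 is:
H = [[8, 5], [5, 16]]
Trace = 8 + 16 = 24
Determinant = 8*16 - (5)^2 = 103
Discriminant = (24)^2 - 4*103 = 164.0
Eigenvalues: lambda_1 = 5.5969, lambda_2 = 18.4031
The function is convex.

1


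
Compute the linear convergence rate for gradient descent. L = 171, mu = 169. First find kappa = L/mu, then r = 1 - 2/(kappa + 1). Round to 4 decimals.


Step 1: Compute the condition number.
kappa = L/mu = 171/169 = 1.0118
Step 2: Compute the convergence rate.
r = 1 - 2/(kappa + 1) = 1 - 2*mu/(L + mu) = (L - mu)/(L + mu) = 2/340 = 0.0059


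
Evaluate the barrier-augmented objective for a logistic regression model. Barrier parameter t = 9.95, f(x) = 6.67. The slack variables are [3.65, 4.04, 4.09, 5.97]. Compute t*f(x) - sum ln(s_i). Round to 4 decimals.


Step 1: Compute log-barrier.
ln values: [1.2947, 1.3962, 1.4085, 1.7867]
phi = -(1.2947 + 1.3962 + 1.4085 + 1.7867) = -5.8863
Step 2: Compute augmented objective.
t*f(x) = 9.95*6.67 = 66.3665
Total = 66.3665 - 5.8863 = 60.4802


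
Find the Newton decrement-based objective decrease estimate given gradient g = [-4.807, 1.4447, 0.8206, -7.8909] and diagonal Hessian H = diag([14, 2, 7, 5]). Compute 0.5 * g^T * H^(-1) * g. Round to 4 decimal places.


Step 1: H is diagonal, so H^(-1) * g = [-0.3434, 0.7224, 0.1172, -1.5782].
Step 2: g^T H^(-1) g = sum_i g_i^2 / H_ii
  = (-4.807)^2/14 + (1.4447)^2/2 + (0.8206)^2/7 + (-7.8909)^2/5
  = 1.6505 + 1.0436 + 0.0962 + 12.4533 = 15.2436
Step 3: Objective decrease = 0.5 * g^T H^(-1) g = 7.6218


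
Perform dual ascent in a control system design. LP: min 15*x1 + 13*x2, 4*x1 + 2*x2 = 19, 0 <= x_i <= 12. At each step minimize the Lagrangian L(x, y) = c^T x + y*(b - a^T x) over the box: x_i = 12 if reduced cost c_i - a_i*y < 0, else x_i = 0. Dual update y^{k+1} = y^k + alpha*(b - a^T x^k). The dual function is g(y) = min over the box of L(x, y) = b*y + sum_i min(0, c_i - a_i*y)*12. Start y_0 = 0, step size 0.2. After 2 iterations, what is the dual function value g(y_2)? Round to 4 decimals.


Dual ascent for LP: min 15*x1 + 13*x2, 4*x1 + 2*x2 = 19, 0 <= x_i <= 12
Step 1: y^k = 0.0, reduced costs: (15.0, 13.0)
  x^k = (0.0, 0.0), subgradient = b - a^T x = 19.0
  y^{k+1} = 0.0 + 0.2*19.0 = 3.8
Step 2: y^k = 3.8, reduced costs: (-0.2, 5.4)
  x^k = (12.0, 0.0), subgradient = b - a^T x = -29.0
  y^{k+1} = 3.8 + 0.2*-29.0 = -2.0
Dual objective at y_2 = -2.0: reduced costs (23.0, 17.0), box minimizer x = (0.0, 0.0)
g(y_2) = b*y + (c1 - a1*y)*x1 + (c2 - a2*y)*x2 = 19*(-2.0) + 23.0*0.0 + 17.0*0.0 = -38.0 + 0.0 + 0.0 = -38.0


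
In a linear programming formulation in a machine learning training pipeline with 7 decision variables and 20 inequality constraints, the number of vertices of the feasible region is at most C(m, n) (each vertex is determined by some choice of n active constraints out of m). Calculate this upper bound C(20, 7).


Each vertex corresponds to some choice of n active constraints out of m, so the number of vertices is at most C(m, n) = m! / (n!(m-n)!).
m = 20, n = 7
Numerator: 20 * 19 * 18 * 17 * 16 * 15 * 14
Denominator: 7! = 5040
C(20, 7) = 77520


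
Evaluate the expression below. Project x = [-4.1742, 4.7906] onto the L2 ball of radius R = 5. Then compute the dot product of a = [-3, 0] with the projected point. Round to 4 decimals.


Step 1: Compute ||x|| (intermediates to 6 decimals).
||x|| = sqrt((-4.1742)^2 + 4.7906^2) = 6.354038
Step 2: Project.
Since ||x|| > R, scale = R/||x|| = 5/6.354038 = 0.786901, proj(x) = scale * x
proj(x) = [-3.284682, 3.769728]
Step 3: Dot product.
a^T * proj(x) = -3*(-3.284682) + 0*3.769728 = 9.854


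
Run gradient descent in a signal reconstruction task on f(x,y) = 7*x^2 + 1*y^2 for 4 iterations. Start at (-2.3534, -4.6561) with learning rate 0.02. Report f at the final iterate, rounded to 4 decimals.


Gradient descent on f(x,y) = 7*x^2 + 1*y^2.
Starting point: (-2.3534, -4.6561), alpha = 0.02
Step 1: grad_x = 2*7*-2.3534 = -32.9476, grad_y = 2*1*-4.6561 = -9.3122
  x_1 = -2.3534 - 0.02*-32.9476 = -1.6944
  y_1 = -4.6561 - 0.02*-9.3122 = -4.4699
Step 2: grad_x = 2*7*-1.6944 = -23.7223, grad_y = 2*1*-4.4699 = -8.9397
  x_2 = -1.6944 - 0.02*-23.7223 = -1.22
  y_2 = -4.4699 - 0.02*-8.9397 = -4.2911
Step 3: grad_x = 2*7*-1.22 = -17.08, grad_y = 2*1*-4.2911 = -8.5821
  x_3 = -1.22 - 0.02*-17.08 = -0.8784
  y_3 = -4.2911 - 0.02*-8.5821 = -4.1194
Step 4: grad_x = 2*7*-0.8784 = -12.2976, grad_y = 2*1*-4.1194 = -8.2388
  x_4 = -0.8784 - 0.02*-12.2976 = -0.6324
  y_4 = -4.1194 - 0.02*-8.2388 = -3.9546
f(-0.6324, -3.9546) = 7*(-0.6324)^2 + 1*(-3.9546)^2 = 18.4391
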